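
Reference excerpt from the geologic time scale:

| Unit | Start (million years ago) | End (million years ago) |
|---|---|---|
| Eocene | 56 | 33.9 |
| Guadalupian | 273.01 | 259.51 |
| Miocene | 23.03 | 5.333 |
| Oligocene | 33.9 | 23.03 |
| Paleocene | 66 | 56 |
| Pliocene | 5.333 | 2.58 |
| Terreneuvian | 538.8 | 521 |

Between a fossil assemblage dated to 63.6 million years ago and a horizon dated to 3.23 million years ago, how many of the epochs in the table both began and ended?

The older date is 63.6 Ma and the younger is 3.23 Ma.
Epochs with start < 63.6 and end > 3.23 Ma: Eocene (56–33.9), Oligocene (33.9–23.03), Miocene (23.03–5.333).
That is 3 complete epochs.

3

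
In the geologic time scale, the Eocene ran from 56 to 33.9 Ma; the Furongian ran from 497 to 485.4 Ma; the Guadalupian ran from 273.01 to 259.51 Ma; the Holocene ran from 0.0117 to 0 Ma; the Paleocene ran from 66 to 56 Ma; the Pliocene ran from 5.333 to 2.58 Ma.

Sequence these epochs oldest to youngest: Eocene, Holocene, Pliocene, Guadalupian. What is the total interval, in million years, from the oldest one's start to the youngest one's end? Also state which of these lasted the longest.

Guadalupian, Eocene, Pliocene, Holocene; total span 273.01 Myr; longest is Eocene

Start ages (Ma): Guadalupian 273.01, Eocene 56, Pliocene 5.333, Holocene 0.0117.
Ordered oldest to youngest: Guadalupian, Eocene, Pliocene, Holocene.
Span = 273.01 − 0 = 273.01 Myr.
Durations: Eocene 22.1, Guadalupian 13.5, Pliocene 2.753, Holocene 0.0117 → longest is Eocene (22.1 Myr).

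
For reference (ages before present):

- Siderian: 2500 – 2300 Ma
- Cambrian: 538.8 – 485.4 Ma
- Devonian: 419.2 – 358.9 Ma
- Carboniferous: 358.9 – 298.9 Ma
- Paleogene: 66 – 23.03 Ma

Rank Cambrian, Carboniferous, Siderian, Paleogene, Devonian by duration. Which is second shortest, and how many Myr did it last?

Cambrian, 53.4 million years

Durations: Cambrian 53.4; Carboniferous 60; Siderian 200; Paleogene 42.97; Devonian 60.3 Myr.
Sorted shortest-first: Paleogene (42.97), Cambrian (53.4), Carboniferous (60), Devonian (60.3), Siderian (200).
The second shortest is Cambrian at 53.4 Myr.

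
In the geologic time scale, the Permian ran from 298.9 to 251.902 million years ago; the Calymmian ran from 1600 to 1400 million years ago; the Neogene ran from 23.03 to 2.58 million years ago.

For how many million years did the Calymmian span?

1600 − 1400 = 200 million years.

200 million years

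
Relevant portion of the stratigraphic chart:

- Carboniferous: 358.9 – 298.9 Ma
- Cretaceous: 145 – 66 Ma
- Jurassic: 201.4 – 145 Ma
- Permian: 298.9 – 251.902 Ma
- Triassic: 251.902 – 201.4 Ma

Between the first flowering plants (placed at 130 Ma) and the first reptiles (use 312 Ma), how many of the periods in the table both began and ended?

3

The older date is 312 Ma and the younger is 130 Ma.
Periods with start < 312 and end > 130 Ma: Permian (298.9–251.902), Triassic (251.902–201.4), Jurassic (201.4–145).
That is 3 complete periods.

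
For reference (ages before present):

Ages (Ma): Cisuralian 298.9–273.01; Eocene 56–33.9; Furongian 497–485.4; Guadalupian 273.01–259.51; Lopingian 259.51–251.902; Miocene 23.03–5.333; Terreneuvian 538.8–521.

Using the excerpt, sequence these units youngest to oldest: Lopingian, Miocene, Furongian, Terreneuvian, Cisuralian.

Read off each span (Ma): Lopingian 259.51–251.902; Miocene 23.03–5.333; Furongian 497–485.4; Terreneuvian 538.8–521; Cisuralian 298.9–273.01.
Larger Ma is older, so oldest→youngest is Terreneuvian, Furongian, Cisuralian, Lopingian, Miocene; reverse it for youngest→oldest.

Miocene → Lopingian → Cisuralian → Furongian → Terreneuvian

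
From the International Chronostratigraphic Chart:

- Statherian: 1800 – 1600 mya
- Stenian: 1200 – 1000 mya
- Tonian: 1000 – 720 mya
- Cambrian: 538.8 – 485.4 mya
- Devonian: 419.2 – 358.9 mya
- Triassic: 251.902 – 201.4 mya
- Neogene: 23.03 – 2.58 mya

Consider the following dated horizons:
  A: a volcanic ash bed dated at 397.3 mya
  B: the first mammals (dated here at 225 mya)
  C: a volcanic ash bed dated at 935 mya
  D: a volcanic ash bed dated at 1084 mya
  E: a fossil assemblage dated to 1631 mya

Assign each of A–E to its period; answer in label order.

A: 397.3 Ma lies in 419.2–358.9 Ma, so Devonian.
B: 225 Ma lies in 251.902–201.4 Ma, so Triassic.
C: 935 Ma lies in 1000–720 Ma, so Tonian.
D: 1084 Ma lies in 1200–1000 Ma, so Stenian.
E: 1631 Ma lies in 1800–1600 Ma, so Statherian.

A — Devonian; B — Triassic; C — Tonian; D — Stenian; E — Statherian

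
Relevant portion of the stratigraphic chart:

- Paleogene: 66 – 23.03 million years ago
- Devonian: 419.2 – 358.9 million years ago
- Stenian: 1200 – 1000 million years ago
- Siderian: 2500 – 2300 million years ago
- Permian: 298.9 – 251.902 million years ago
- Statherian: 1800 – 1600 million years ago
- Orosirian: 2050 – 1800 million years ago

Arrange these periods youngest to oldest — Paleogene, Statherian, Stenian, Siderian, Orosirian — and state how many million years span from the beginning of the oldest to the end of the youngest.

Start ages (Ma): Siderian 2500, Orosirian 2050, Statherian 1800, Stenian 1200, Paleogene 66.
Ordered youngest to oldest: Paleogene, Stenian, Statherian, Orosirian, Siderian.
Span = 2500 − 23.03 = 2476.97 Myr.

Paleogene, Stenian, Statherian, Orosirian, Siderian; total span 2476.97 Myr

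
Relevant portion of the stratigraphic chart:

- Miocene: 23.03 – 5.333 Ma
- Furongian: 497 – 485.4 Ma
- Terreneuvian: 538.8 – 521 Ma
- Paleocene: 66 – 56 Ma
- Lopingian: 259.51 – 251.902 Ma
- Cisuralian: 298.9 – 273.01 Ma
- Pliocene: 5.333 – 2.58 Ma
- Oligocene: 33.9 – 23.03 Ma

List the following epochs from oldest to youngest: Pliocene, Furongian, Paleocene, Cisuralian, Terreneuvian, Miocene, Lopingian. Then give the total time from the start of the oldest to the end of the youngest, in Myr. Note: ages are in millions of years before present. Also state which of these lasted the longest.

From the excerpt: Pliocene 5.333–2.58; Furongian 497–485.4; Paleocene 66–56; Cisuralian 298.9–273.01; Terreneuvian 538.8–521; Miocene 23.03–5.333; Lopingian 259.51–251.902 (Ma).
Larger Ma is earlier, so the oldest is Terreneuvian and the youngest is Pliocene; oldest to youngest: Terreneuvian, Furongian, Cisuralian, Lopingian, Paleocene, Miocene, Pliocene.
Oldest start 538.8 minus youngest end 2.58 gives 536.22 Myr overall.
Individual lengths (start − end): Terreneuvian 17.8; Lopingian 7.608; Paleocene 10; Pliocene 2.753; Furongian 11.6; Cisuralian 25.89; Miocene 17.697. The largest is Cisuralian at 25.89 Myr.

Terreneuvian, Furongian, Cisuralian, Lopingian, Paleocene, Miocene, Pliocene; total span 536.22 Myr; longest is Cisuralian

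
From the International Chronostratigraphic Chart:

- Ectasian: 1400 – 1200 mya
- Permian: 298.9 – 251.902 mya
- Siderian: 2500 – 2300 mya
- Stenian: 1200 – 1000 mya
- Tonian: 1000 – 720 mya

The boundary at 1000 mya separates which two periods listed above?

The Stenian ends at 1000 mya and the Tonian begins at 1000 mya, so they share that boundary.

Stenian and Tonian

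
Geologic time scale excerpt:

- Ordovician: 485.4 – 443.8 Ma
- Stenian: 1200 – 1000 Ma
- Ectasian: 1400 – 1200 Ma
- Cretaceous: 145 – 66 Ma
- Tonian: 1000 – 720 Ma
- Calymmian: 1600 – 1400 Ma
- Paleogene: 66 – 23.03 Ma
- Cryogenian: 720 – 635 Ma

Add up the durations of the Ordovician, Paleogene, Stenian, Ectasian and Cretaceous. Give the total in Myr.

Each duration: Ordovician = 41.6; Paleogene = 42.97; Stenian = 200; Ectasian = 200; Cretaceous = 79.
Sum: 41.6 + 42.97 + 200 + 200 + 79 = 563.57 Myr.

563.57 million years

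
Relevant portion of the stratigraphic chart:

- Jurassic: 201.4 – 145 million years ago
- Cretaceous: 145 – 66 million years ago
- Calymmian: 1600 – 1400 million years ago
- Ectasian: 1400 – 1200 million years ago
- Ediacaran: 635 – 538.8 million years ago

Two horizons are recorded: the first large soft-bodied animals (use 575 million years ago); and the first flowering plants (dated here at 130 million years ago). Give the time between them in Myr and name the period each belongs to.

Elapsed time: 575 − 130 = 445 Myr.
575 Ma lies within 635–538.8 Ma: Ediacaran.
130 Ma lies within 145–66 Ma: Cretaceous.

445 million years apart; the first in the Ediacaran, the second in the Cretaceous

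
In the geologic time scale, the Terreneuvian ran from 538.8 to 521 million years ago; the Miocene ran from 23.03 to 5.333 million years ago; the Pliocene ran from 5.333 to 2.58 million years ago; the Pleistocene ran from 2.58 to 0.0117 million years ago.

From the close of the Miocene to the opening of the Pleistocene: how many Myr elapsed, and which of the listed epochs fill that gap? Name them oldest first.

2.753 million years; Pliocene

End of Miocene = 5.333 Ma; start of Pleistocene = 2.58 Ma.
Gap = 5.333 − 2.58 = 2.753 Myr.
Epochs wholly inside 5.333–2.58 Ma: Pliocene (5.333–2.58).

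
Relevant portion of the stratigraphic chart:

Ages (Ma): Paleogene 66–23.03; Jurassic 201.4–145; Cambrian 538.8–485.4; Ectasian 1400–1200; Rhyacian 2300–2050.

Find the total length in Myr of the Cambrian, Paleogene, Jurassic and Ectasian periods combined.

352.77 million years

Duration is start − end for each: (538.8 − 485.4) + (66 − 23.03) + (201.4 − 145) + (1400 − 1200).
That is 53.4 + 42.97 + 56.4 + 200, which totals 352.77 million years.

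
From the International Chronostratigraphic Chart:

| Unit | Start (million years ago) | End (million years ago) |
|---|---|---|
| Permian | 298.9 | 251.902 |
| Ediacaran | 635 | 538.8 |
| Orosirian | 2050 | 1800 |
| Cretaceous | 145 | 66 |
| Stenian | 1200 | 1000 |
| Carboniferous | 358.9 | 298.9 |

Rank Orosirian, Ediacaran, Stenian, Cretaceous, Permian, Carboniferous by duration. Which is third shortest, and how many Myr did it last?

Cretaceous, 79 million years

Start − end for each: Orosirian 2050 − 1800 = 250; Ediacaran 635 − 538.8 = 96.2; Stenian 1200 − 1000 = 200; Cretaceous 145 − 66 = 79; Permian 298.9 − 251.902 = 46.998; Carboniferous 358.9 − 298.9 = 60.
Ranking these from shortest: Permian < Carboniferous < Cretaceous < Ediacaran < Stenian < Orosirian.
Position 3 in that ranking is Cretaceous, which lasted 79 Myr.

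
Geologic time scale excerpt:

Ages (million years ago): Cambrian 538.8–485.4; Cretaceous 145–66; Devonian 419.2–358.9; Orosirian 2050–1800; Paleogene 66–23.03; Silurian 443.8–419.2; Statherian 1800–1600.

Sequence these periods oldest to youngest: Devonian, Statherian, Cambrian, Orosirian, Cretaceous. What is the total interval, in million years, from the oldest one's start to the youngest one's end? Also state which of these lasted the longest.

From the excerpt: Devonian 419.2–358.9; Statherian 1800–1600; Cambrian 538.8–485.4; Orosirian 2050–1800; Cretaceous 145–66 (Ma).
Larger Ma is earlier, so the oldest is Orosirian and the youngest is Cretaceous; oldest to youngest: Orosirian, Statherian, Cambrian, Devonian, Cretaceous.
Oldest start 2050 minus youngest end 66 gives 1984 Myr overall.
Individual lengths (start − end): Devonian 60.3; Cretaceous 79; Orosirian 250; Statherian 200; Cambrian 53.4. The largest is Orosirian at 250 Myr.

Orosirian → Statherian → Cambrian → Devonian → Cretaceous; total span 1984 Myr; longest is Orosirian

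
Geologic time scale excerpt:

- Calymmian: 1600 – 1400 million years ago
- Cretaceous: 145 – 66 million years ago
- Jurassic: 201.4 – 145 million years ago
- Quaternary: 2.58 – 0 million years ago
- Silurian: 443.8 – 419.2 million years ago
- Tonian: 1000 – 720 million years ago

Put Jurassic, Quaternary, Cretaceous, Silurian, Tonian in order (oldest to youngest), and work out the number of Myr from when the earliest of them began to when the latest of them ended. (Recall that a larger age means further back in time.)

Start ages (Ma): Tonian 1000, Silurian 443.8, Jurassic 201.4, Cretaceous 145, Quaternary 2.58.
Ordered oldest to youngest: Tonian, Silurian, Jurassic, Cretaceous, Quaternary.
Span = 1000 − 0 = 1000 Myr.

Tonian, Silurian, Jurassic, Cretaceous, Quaternary; total span 1000 Myr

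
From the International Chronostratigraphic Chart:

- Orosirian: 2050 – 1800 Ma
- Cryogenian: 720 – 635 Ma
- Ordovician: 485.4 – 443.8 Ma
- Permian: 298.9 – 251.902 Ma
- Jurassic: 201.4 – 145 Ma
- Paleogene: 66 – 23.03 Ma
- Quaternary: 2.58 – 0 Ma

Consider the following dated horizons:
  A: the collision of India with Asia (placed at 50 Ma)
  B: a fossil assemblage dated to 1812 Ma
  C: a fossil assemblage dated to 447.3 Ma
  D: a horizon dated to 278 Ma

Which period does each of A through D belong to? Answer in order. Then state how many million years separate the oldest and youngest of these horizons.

A — Paleogene; B — Orosirian; C — Ordovician; D — Permian; span 1762 million years

Match each age against the start–end ranges in the excerpt: A = 50 Ma → Paleogene (66–23.03); B = 1812 Ma → Orosirian (2050–1800); C = 447.3 Ma → Ordovician (485.4–443.8); D = 278 Ma → Permian (298.9–251.902).
The largest age is 1812 Ma and the smallest is 50 Ma; their difference is 1762 Myr.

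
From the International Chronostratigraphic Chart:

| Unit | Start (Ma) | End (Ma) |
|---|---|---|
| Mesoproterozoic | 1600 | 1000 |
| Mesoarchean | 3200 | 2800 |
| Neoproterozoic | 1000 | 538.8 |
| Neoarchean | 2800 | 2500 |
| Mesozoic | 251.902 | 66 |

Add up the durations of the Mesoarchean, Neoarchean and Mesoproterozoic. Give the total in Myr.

Duration is start − end for each: (3200 − 2800) + (2800 − 2500) + (1600 − 1000).
That is 400 + 300 + 600, which totals 1300 million years.

1300 million years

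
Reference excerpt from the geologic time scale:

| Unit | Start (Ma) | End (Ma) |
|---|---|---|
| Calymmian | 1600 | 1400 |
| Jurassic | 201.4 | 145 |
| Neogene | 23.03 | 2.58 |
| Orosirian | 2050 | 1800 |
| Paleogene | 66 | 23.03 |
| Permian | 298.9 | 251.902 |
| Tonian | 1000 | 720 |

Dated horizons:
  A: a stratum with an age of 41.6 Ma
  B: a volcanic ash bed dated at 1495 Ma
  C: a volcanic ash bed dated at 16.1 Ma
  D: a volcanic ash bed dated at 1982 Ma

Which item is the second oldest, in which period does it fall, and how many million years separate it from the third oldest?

Sorted oldest-first by Ma: D (1982), B (1495), A (41.6), C (16.1).
The second oldest is B at 1495 Ma, which lies in 1600–1400 Ma: the Calymmian.
The third oldest is A at 41.6 Ma; separation = |1495 − 41.6| = 1453.4 Myr.

B, in the Calymmian; 1453.4 million years to A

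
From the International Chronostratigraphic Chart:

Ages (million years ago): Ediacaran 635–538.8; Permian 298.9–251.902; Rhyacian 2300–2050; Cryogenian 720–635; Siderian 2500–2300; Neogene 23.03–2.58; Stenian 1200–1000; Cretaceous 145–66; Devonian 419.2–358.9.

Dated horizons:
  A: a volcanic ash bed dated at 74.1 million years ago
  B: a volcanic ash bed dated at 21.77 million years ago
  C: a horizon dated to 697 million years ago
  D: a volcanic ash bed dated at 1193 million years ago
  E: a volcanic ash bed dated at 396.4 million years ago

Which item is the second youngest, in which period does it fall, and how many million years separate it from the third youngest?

A, in the Cretaceous; 322.3 million years to E

Sorted youngest-first by Ma: B (21.77), A (74.1), E (396.4), C (697), D (1193).
The second youngest is A at 74.1 Ma, which lies in 145–66 Ma: the Cretaceous.
The third youngest is E at 396.4 Ma; separation = |74.1 − 396.4| = 322.3 Myr.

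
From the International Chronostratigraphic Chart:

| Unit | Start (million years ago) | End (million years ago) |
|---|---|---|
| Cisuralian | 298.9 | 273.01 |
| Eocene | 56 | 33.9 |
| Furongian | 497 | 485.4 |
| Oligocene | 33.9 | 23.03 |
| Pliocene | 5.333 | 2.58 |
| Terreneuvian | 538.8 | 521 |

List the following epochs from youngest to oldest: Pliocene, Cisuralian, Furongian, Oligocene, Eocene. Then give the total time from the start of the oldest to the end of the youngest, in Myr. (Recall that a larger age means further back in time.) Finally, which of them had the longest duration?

Start ages (Ma): Furongian 497, Cisuralian 298.9, Eocene 56, Oligocene 33.9, Pliocene 5.333.
Ordered youngest to oldest: Pliocene, Oligocene, Eocene, Cisuralian, Furongian.
Span = 497 − 2.58 = 494.42 Myr.
Durations: Cisuralian 25.89, Furongian 11.6, Eocene 22.1, Oligocene 10.87, Pliocene 2.753 → longest is Cisuralian (25.89 Myr).

Pliocene → Oligocene → Eocene → Cisuralian → Furongian; total span 494.42 Myr; longest is Cisuralian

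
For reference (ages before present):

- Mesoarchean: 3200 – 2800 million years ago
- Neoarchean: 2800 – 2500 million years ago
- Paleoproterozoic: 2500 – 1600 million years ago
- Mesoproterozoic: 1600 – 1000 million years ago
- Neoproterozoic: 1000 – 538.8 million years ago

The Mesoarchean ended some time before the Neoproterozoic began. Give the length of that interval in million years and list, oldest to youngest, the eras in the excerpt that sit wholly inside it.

The Mesoarchean closes at 2800 Ma and the Neoproterozoic opens at 1000 Ma, so the interval is 2800 − 1000 = 1800 Myr.
An era fits inside if it starts at or after 2800 Ma and ends at or before 1000 Ma; oldest first that gives Neoarchean, Paleoproterozoic, Mesoproterozoic.

1800 million years; Neoarchean, Paleoproterozoic, Mesoproterozoic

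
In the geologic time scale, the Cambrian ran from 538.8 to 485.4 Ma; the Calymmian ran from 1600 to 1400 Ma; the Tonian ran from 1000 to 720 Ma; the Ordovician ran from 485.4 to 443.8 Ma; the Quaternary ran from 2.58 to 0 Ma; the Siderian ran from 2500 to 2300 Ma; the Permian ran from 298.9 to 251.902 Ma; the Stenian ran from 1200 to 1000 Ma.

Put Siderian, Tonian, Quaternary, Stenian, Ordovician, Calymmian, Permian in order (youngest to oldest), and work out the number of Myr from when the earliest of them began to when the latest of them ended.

Start ages (Ma): Siderian 2500, Calymmian 1600, Stenian 1200, Tonian 1000, Ordovician 485.4, Permian 298.9, Quaternary 2.58.
Ordered youngest to oldest: Quaternary, Permian, Ordovician, Tonian, Stenian, Calymmian, Siderian.
Span = 2500 − 0 = 2500 Myr.

Quaternary, Permian, Ordovician, Tonian, Stenian, Calymmian, Siderian; total span 2500 Myr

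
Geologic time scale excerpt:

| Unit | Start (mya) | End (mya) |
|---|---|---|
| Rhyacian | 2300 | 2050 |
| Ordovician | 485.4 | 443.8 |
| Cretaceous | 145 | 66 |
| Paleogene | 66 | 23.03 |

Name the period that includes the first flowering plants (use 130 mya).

Cretaceous

130 Ma lies between 145 and 66 Ma, so it falls in the Cretaceous.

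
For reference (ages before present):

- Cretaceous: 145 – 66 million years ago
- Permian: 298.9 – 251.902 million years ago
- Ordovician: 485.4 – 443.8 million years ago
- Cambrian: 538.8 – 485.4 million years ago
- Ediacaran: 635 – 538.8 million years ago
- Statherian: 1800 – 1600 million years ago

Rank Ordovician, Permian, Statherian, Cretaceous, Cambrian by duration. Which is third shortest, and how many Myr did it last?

Cambrian, 53.4 million years

Durations: Ordovician 41.6; Permian 46.998; Statherian 200; Cretaceous 79; Cambrian 53.4 Myr.
Sorted shortest-first: Ordovician (41.6), Permian (46.998), Cambrian (53.4), Cretaceous (79), Statherian (200).
The third shortest is Cambrian at 53.4 Myr.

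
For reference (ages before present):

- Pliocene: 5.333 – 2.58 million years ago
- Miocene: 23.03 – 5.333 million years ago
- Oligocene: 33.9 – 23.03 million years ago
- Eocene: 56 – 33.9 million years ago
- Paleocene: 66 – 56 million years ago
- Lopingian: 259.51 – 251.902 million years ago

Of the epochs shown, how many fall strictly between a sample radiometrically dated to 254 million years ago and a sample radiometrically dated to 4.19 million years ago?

254 Ma sits inside the Lopingian (259.51–251.902) and 4.19 Ma inside the Pliocene (5.333–2.58); neither of those is wholly between the two dates.
The listed epochs lying completely between them are Paleocene, Eocene, Oligocene, Miocene — 4 in all.

4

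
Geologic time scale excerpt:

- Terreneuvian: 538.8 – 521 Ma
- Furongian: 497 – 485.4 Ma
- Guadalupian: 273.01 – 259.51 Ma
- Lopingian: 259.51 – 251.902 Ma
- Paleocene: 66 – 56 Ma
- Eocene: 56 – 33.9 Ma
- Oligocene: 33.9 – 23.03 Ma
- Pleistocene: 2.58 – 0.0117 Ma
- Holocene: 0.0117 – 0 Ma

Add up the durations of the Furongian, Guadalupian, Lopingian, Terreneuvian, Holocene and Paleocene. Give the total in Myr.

60.5197 million years

Duration is start − end for each: (497 − 485.4) + (273.01 − 259.51) + (259.51 − 251.902) + (538.8 − 521) + (0.0117 − 0) + (66 − 56).
That is 11.6 + 13.5 + 7.608 + 17.8 + 0.0117 + 10, which totals 60.5197 million years.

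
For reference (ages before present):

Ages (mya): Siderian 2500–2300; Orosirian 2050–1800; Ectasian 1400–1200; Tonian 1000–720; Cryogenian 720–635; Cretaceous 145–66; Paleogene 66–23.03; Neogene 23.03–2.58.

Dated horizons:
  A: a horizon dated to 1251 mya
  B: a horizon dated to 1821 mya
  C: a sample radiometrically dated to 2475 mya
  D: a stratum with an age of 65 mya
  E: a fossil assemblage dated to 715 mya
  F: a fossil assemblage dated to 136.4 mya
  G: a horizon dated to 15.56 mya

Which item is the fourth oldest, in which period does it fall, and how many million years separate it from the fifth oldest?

E, in the Cryogenian; 578.6 million years to F

Larger Ma means older, so oldest first: C 2475 > B 1821 > A 1251 > E 715 > F 136.4 > D 65 > G 15.56.
Counting 4 along gives E (715 Ma); the excerpt puts that inside the Cryogenian, 720–635 Ma.
Next in line is F (136.4 Ma), and 715 − 136.4 = 578.6 Myr.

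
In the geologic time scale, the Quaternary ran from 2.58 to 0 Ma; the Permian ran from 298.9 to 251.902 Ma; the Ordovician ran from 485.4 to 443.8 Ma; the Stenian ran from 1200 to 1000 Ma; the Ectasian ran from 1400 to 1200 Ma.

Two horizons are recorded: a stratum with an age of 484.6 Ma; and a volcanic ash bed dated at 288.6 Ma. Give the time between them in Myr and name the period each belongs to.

Elapsed time: 484.6 − 288.6 = 196 Myr.
484.6 Ma lies within 485.4–443.8 Ma: Ordovician.
288.6 Ma lies within 298.9–251.902 Ma: Permian.

196 million years apart; the first in the Ordovician, the second in the Permian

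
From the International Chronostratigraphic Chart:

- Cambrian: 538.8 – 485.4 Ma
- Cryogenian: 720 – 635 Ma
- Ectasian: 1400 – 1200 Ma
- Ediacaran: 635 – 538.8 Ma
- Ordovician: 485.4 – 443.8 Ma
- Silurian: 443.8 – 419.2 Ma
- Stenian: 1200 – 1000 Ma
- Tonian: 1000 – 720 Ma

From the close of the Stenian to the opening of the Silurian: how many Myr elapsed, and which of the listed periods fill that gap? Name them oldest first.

End of Stenian = 1000 Ma; start of Silurian = 443.8 Ma.
Gap = 1000 − 443.8 = 556.2 Myr.
Periods wholly inside 1000–443.8 Ma: Tonian (1000–720), Cryogenian (720–635), Ediacaran (635–538.8), Cambrian (538.8–485.4), Ordovician (485.4–443.8).

556.2 million years; Tonian, Cryogenian, Ediacaran, Cambrian, Ordovician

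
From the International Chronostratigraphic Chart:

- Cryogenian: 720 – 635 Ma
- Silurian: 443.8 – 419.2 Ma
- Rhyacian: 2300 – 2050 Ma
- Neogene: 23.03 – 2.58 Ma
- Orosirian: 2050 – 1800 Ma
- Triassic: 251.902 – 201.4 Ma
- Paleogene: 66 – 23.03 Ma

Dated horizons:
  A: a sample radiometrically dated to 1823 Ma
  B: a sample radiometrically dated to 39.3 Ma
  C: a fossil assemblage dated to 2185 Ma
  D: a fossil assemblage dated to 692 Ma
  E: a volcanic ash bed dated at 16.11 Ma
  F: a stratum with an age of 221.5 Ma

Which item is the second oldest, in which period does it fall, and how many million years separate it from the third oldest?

Larger Ma means older, so oldest first: C 2185 > A 1823 > D 692 > F 221.5 > B 39.3 > E 16.11.
Counting 2 along gives A (1823 Ma); the excerpt puts that inside the Orosirian, 2050–1800 Ma.
Next in line is D (692 Ma), and 1823 − 692 = 1131 Myr.

A, in the Orosirian; 1131 million years to D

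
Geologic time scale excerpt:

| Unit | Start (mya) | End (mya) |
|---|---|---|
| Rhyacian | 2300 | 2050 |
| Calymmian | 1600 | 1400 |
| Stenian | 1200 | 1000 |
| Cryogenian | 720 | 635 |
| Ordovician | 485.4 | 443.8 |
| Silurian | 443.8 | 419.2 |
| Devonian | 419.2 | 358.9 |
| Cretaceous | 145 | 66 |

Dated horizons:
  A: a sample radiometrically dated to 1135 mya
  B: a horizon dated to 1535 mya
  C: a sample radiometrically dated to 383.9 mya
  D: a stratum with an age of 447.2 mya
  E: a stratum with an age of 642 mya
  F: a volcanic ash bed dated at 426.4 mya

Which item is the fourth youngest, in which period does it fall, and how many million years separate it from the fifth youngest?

Sorted youngest-first by Ma: C (383.9), F (426.4), D (447.2), E (642), A (1135), B (1535).
The fourth youngest is E at 642 Ma, which lies in 720–635 Ma: the Cryogenian.
The fifth youngest is A at 1135 Ma; separation = |642 − 1135| = 493 Myr.

E, in the Cryogenian; 493 million years to A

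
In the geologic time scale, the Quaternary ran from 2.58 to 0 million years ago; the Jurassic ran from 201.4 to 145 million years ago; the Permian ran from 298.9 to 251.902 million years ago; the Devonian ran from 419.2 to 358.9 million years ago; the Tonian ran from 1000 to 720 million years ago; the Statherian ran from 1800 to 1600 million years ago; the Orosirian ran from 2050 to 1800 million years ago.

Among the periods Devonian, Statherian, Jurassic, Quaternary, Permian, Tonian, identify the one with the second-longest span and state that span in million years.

Durations: Devonian 60.3; Statherian 200; Jurassic 56.4; Quaternary 2.58; Permian 46.998; Tonian 280 Myr.
Sorted longest-first: Tonian (280), Statherian (200), Devonian (60.3), Jurassic (56.4), Permian (46.998), Quaternary (2.58).
The second longest is Statherian at 200 Myr.

Statherian, 200 million years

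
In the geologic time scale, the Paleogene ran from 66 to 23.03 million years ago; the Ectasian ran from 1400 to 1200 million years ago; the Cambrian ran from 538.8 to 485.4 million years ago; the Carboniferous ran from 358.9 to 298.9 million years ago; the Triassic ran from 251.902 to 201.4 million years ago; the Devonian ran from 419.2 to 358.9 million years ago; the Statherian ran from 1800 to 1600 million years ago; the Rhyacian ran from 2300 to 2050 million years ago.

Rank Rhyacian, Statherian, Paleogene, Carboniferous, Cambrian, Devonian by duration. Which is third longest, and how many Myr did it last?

Devonian, 60.3 million years

Durations: Rhyacian 250; Statherian 200; Paleogene 42.97; Carboniferous 60; Cambrian 53.4; Devonian 60.3 Myr.
Sorted longest-first: Rhyacian (250), Statherian (200), Devonian (60.3), Carboniferous (60), Cambrian (53.4), Paleogene (42.97).
The third longest is Devonian at 60.3 Myr.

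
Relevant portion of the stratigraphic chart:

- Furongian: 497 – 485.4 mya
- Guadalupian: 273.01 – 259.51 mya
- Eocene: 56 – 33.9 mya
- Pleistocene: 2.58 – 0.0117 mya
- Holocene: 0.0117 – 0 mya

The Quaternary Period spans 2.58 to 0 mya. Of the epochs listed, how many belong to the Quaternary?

Epochs inside 2.58–0 Ma: Pleistocene, Holocene — 2 in total.

2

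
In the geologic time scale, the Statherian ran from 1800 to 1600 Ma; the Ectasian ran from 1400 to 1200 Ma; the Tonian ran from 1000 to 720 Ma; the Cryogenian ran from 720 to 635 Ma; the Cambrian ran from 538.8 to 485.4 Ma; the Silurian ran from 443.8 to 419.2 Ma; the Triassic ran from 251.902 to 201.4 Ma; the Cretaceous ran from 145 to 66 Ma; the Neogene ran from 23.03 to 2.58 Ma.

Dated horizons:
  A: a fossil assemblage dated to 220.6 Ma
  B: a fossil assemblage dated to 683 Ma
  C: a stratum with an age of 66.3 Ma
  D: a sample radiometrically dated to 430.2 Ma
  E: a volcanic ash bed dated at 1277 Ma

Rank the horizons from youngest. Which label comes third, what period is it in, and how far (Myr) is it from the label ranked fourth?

D, in the Silurian; 252.8 million years to B

Smaller Ma means younger, so youngest first: C 66.3 < A 220.6 < D 430.2 < B 683 < E 1277.
Counting 3 along gives D (430.2 Ma); the excerpt puts that inside the Silurian, 443.8–419.2 Ma.
Next in line is B (683 Ma), and 683 − 430.2 = 252.8 Myr.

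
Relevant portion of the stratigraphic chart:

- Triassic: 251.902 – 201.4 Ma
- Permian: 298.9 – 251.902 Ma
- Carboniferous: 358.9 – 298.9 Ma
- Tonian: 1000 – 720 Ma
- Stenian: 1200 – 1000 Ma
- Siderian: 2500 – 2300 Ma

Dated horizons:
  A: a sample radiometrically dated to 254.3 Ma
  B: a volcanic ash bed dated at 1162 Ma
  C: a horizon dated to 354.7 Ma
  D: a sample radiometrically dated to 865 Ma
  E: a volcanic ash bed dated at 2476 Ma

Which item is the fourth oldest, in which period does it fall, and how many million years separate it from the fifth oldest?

Sorted oldest-first by Ma: E (2476), B (1162), D (865), C (354.7), A (254.3).
The fourth oldest is C at 354.7 Ma, which lies in 358.9–298.9 Ma: the Carboniferous.
The fifth oldest is A at 254.3 Ma; separation = |354.7 − 254.3| = 100.4 Myr.

C, in the Carboniferous; 100.4 million years to A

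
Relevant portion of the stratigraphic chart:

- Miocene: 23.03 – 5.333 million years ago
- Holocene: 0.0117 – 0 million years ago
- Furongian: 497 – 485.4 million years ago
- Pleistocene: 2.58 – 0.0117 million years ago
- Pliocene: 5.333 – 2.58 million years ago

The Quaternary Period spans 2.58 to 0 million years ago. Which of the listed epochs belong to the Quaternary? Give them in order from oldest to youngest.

Pleistocene, Holocene

Epochs with both bounds inside 2.58–0 Ma: Pleistocene (2.58–0.0117), Holocene (0.0117–0).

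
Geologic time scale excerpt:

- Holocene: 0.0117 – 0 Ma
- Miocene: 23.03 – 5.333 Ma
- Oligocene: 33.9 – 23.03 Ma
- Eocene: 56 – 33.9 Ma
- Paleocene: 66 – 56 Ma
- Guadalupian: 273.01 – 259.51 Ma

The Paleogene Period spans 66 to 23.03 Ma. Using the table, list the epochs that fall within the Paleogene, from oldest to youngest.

Epochs with both bounds inside 66–23.03 Ma: Paleocene (66–56), Eocene (56–33.9), Oligocene (33.9–23.03).

Paleocene, Eocene, Oligocene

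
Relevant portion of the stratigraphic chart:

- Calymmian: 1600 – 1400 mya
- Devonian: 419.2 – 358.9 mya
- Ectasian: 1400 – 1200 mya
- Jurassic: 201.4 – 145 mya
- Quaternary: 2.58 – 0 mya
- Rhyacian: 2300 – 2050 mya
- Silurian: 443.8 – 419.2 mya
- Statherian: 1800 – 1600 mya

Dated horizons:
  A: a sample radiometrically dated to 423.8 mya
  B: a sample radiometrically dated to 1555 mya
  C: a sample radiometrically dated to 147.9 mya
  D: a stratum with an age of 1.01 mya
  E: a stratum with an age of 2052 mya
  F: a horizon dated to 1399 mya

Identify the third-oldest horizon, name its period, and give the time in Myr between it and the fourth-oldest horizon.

F, in the Ectasian; 975.2 million years to A

Larger Ma means older, so oldest first: E 2052 > B 1555 > F 1399 > A 423.8 > C 147.9 > D 1.01.
Counting 3 along gives F (1399 Ma); the excerpt puts that inside the Ectasian, 1400–1200 Ma.
Next in line is A (423.8 Ma), and 1399 − 423.8 = 975.2 Myr.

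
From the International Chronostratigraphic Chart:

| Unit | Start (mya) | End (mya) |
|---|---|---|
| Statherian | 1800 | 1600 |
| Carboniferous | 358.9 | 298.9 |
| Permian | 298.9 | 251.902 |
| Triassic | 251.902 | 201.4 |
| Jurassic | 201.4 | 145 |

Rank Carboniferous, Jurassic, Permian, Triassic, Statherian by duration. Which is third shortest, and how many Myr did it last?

Durations: Carboniferous 60; Jurassic 56.4; Permian 46.998; Triassic 50.502; Statherian 200 Myr.
Sorted shortest-first: Permian (46.998), Triassic (50.502), Jurassic (56.4), Carboniferous (60), Statherian (200).
The third shortest is Jurassic at 56.4 Myr.

Jurassic, 56.4 million years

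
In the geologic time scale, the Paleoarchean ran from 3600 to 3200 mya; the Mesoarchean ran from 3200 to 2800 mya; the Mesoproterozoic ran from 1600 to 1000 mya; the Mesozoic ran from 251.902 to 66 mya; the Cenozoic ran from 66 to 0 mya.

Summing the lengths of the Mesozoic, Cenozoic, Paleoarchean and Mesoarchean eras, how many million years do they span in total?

Duration is start − end for each: (251.902 − 66) + (66 − 0) + (3600 − 3200) + (3200 − 2800).
That is 185.902 + 66 + 400 + 400, which totals 1051.902 million years.

1051.902 million years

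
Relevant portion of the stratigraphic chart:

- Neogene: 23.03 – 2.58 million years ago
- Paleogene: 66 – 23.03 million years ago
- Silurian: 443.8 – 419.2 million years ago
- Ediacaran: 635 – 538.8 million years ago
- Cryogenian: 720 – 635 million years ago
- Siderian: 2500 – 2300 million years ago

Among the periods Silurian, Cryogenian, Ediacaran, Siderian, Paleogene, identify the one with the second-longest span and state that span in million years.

Start − end for each: Silurian 443.8 − 419.2 = 24.6; Cryogenian 720 − 635 = 85; Ediacaran 635 − 538.8 = 96.2; Siderian 2500 − 2300 = 200; Paleogene 66 − 23.03 = 42.97.
Ranking these from longest: Siderian > Ediacaran > Cryogenian > Paleogene > Silurian.
Position 2 in that ranking is Ediacaran, which lasted 96.2 Myr.

Ediacaran, 96.2 million years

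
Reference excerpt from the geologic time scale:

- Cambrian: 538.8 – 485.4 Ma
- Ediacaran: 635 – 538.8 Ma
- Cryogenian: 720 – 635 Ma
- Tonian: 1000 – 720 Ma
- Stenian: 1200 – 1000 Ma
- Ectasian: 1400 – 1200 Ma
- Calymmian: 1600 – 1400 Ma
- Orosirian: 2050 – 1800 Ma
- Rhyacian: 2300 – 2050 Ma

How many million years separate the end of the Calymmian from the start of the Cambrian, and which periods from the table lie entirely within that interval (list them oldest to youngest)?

End of Calymmian = 1400 Ma; start of Cambrian = 538.8 Ma.
Gap = 1400 − 538.8 = 861.2 Myr.
Periods wholly inside 1400–538.8 Ma: Ectasian (1400–1200), Stenian (1200–1000), Tonian (1000–720), Cryogenian (720–635), Ediacaran (635–538.8).

861.2 million years; Ectasian, Stenian, Tonian, Cryogenian, Ediacaran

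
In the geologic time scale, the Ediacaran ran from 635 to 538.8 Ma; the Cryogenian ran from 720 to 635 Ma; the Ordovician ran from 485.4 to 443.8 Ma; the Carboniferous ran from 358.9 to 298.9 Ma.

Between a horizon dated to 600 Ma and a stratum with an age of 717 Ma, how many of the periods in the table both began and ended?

Checking each listed span, none has both start < 717 Ma and end > 600 Ma — every period straddles one of the two dates or lies outside them — so the count is 0.

0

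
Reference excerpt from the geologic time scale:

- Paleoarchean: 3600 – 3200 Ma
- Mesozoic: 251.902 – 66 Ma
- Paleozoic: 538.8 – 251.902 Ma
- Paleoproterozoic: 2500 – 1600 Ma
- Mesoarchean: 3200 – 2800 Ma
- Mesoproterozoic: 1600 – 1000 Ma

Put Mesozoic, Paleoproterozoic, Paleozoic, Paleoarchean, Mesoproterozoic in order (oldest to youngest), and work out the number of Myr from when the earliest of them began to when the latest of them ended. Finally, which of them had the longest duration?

From the excerpt: Mesozoic 251.902–66; Paleoproterozoic 2500–1600; Paleozoic 538.8–251.902; Paleoarchean 3600–3200; Mesoproterozoic 1600–1000 (Ma).
Larger Ma is earlier, so the oldest is Paleoarchean and the youngest is Mesozoic; oldest to youngest: Paleoarchean, Paleoproterozoic, Mesoproterozoic, Paleozoic, Mesozoic.
Oldest start 3600 minus youngest end 66 gives 3534 Myr overall.
Individual lengths (start − end): Mesozoic 185.902; Paleoarchean 400; Mesoproterozoic 600; Paleoproterozoic 900; Paleozoic 286.898. The largest is Paleoproterozoic at 900 Myr.

Paleoarchean → Paleoproterozoic → Mesoproterozoic → Paleozoic → Mesozoic; total span 3534 Myr; longest is Paleoproterozoic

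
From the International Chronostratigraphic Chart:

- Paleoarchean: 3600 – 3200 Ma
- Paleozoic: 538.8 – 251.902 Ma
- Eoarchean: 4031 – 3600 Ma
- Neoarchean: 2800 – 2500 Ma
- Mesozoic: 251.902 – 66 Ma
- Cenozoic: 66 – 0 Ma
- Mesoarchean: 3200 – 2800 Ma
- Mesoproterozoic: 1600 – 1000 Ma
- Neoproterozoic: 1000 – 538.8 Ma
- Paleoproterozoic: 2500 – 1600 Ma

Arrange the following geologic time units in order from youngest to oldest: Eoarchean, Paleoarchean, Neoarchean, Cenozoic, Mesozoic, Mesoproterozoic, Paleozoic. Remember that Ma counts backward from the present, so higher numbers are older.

The oldest of these is Eoarchean (starts 4031 Ma) and the youngest is Cenozoic (ends 0 Ma).
In between, by decreasing start age: Paleoarchean (3600), Neoarchean (2800), Mesoproterozoic (1600), Paleozoic (538.8), Mesozoic (251.902).
Listing youngest first means reversing that sequence.

Cenozoic, Mesozoic, Paleozoic, Mesoproterozoic, Neoarchean, Paleoarchean, Eoarchean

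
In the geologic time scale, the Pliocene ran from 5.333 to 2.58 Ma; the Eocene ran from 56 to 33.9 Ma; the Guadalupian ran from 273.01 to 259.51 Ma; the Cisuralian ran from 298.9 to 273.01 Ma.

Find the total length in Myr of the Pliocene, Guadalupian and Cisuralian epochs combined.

42.143 million years

Each duration: Pliocene = 2.753; Guadalupian = 13.5; Cisuralian = 25.89.
Sum: 2.753 + 13.5 + 25.89 = 42.143 Myr.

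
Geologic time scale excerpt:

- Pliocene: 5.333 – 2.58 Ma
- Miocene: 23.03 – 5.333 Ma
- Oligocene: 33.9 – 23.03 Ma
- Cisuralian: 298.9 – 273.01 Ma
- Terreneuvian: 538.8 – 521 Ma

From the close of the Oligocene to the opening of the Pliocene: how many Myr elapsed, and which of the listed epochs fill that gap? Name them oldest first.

17.697 million years; Miocene

The Oligocene closes at 23.03 Ma and the Pliocene opens at 5.333 Ma, so the interval is 23.03 − 5.333 = 17.697 Myr.
An epoch fits inside if it starts at or after 23.03 Ma and ends at or before 5.333 Ma; oldest first that gives Miocene.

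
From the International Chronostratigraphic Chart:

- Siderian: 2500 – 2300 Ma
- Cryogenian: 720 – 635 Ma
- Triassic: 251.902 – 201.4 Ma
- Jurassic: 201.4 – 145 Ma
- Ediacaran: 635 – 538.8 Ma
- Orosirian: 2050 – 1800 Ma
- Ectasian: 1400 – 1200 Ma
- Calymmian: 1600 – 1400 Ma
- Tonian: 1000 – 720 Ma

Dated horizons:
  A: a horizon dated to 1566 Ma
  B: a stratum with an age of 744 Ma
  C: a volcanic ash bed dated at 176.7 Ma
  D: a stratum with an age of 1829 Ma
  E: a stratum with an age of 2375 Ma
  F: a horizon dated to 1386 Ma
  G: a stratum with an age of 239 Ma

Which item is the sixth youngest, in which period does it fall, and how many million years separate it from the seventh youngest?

Sorted youngest-first by Ma: C (176.7), G (239), B (744), F (1386), A (1566), D (1829), E (2375).
The sixth youngest is D at 1829 Ma, which lies in 2050–1800 Ma: the Orosirian.
The seventh youngest is E at 2375 Ma; separation = |1829 − 2375| = 546 Myr.

D, in the Orosirian; 546 million years to E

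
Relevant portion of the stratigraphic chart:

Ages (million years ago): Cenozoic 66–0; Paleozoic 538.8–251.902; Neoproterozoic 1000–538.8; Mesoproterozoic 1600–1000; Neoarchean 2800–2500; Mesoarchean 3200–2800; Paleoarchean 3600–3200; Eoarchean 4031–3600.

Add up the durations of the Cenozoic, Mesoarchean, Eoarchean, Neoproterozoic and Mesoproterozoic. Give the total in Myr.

1958.2 million years

Each duration: Cenozoic = 66; Mesoarchean = 400; Eoarchean = 431; Neoproterozoic = 461.2; Mesoproterozoic = 600.
Sum: 66 + 400 + 431 + 461.2 + 600 = 1958.2 Myr.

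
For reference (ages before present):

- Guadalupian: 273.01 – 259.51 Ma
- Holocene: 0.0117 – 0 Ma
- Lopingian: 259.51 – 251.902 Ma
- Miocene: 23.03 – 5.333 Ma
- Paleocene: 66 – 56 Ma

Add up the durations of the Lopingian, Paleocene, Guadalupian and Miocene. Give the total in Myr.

48.805 million years

Duration is start − end for each: (259.51 − 251.902) + (66 − 56) + (273.01 − 259.51) + (23.03 − 5.333).
That is 7.608 + 10 + 13.5 + 17.697, which totals 48.805 million years.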